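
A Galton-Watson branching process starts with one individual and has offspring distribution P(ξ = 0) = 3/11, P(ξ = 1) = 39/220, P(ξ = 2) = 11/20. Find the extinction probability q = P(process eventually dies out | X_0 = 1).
q = 60/121

The pgf is f(s) = 3/11 + 39/220·s + 11/20·s². The extinction probability q is the smallest fixed point of f in [0, 1]. Setting s = f(s):
  11/20·s² + (39/220 − 1)·s + 3/11 = 0
  11/20·s² − (3/11 + 11/20)·s + 3/11 = 0
which factors as (s − 1)·(11/20·s − 3/11) = 0, giving roots s = 1 and s = (3/11)/(11/20) = 60/121.
Mean offspring μ = 39/220 + 2·11/20 = 281/220 > 1 (supercritical), so q < 1. The extinction probability is the smaller root: q = (3/11)/(11/20) = 60/121.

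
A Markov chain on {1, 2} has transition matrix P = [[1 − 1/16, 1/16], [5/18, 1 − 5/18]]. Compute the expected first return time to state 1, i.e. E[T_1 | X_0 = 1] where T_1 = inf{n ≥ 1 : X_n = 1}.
E[T_1 | X_0 = 1] = 1/π_1 = 49/40

For an irreducible recurrent Markov chain with stationary distribution π, E[T_i | X_0 = i] = 1/π_i (Kac's formula). Here π_1 = (5/18)/(1/16 + 5/18) = (5/18)/(49/144) = 40/49, so E[T_1 | X_0 = 1] = 1/π_1 = (1/16 + 5/18)/(5/18) = (49/144)/(5/18) = 49/40.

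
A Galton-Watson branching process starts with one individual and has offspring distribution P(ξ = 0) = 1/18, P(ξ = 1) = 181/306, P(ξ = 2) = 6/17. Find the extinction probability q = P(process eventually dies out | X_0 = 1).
q = 17/108

The pgf is f(s) = 1/18 + 181/306·s + 6/17·s². The extinction probability q is the smallest fixed point of f in [0, 1]. Setting s = f(s):
  6/17·s² + (181/306 − 1)·s + 1/18 = 0
  6/17·s² − (1/18 + 6/17)·s + 1/18 = 0
which factors as (s − 1)·(6/17·s − 1/18) = 0, giving roots s = 1 and s = (1/18)/(6/17) = 17/108.
Mean offspring μ = 181/306 + 2·6/17 = 397/306 > 1 (supercritical), so q < 1. The extinction probability is the smaller root: q = (1/18)/(6/17) = 17/108.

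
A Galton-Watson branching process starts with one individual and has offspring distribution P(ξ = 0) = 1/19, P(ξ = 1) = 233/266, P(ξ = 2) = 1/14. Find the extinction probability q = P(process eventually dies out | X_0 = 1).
q = 14/19

The pgf is f(s) = 1/19 + 233/266·s + 1/14·s². The extinction probability q is the smallest fixed point of f in [0, 1]. Setting s = f(s):
  1/14·s² + (233/266 − 1)·s + 1/19 = 0
  1/14·s² − (1/19 + 1/14)·s + 1/19 = 0
which factors as (s − 1)·(1/14·s − 1/19) = 0, giving roots s = 1 and s = (1/19)/(1/14) = 14/19.
Mean offspring μ = 233/266 + 2·1/14 = 271/266 > 1 (supercritical), so q < 1. The extinction probability is the smaller root: q = (1/19)/(1/14) = 14/19.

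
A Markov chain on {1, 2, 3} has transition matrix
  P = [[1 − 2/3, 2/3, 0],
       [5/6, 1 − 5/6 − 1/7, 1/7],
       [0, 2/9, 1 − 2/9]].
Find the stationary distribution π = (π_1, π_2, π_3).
π = (35/81, 28/81, 2/9)

This is a birth-death chain on three states, which satisfies detailed balance: π_1 · P_{12} = π_2 · P_{21} and π_2 · P_{23} = π_3 · P_{32}.
From π_1 · 2/3 = π_2 · 5/6: π_2/π_1 = (2/3)/(5/6) = 4/5.
From π_2 · 1/7 = π_3 · 2/9: π_3/π_2 = (1/7)/(2/9) = 9/14.
Take π_1 proportional to 1; then unnormalized π = (1, 4/5, 18/35). Normalize by dividing by the sum 81/35:
  π = (35/81, 28/81, 2/9).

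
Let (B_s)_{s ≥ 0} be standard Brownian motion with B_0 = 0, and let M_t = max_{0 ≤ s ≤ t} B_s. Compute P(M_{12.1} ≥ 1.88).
P(M_{12.1} ≥ 1.88) = 2·P(B_{12.1} ≥ 1.88) = 2(1 − Φ(1.88/√12.1)) ≈ 0.5889

By the reflection principle for Brownian motion, P(M_t ≥ a) = 2 · P(B_t ≥ a) for a ≥ 0. Since B_t ~ N(0, t), P(B_t ≥ 1.88) = 1 − Φ(1.88/√t) = 1 − Φ(1.88/√12.1) = 1 − Φ(0.5405). So
  P(M_{12.1} ≥ 1.88) = 2(1 − Φ(0.5405)) ≈ 0.5889.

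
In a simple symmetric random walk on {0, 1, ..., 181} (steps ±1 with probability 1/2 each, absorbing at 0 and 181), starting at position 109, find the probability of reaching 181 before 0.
P(hit 181 before 0) = 109/181

Let u_k = P(hit 181 before 0 | start at k). Then u_0 = 0, u_181 = 1, and u_k = u_{k-1}/2 + u_{k+1}/2 for 1 ≤ k ≤ 180. This harmonic recurrence is solved by u_k = k/181, giving u_109 = 109/181.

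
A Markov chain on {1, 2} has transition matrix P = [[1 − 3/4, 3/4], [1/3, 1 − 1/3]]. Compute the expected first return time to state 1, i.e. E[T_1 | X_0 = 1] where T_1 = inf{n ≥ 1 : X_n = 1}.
E[T_1 | X_0 = 1] = 1/π_1 = 13/4

For an irreducible recurrent Markov chain with stationary distribution π, E[T_i | X_0 = i] = 1/π_i (Kac's formula). Here π_1 = (1/3)/(3/4 + 1/3) = (1/3)/(13/12) = 4/13, so E[T_1 | X_0 = 1] = 1/π_1 = (3/4 + 1/3)/(1/3) = (13/12)/(1/3) = 13/4.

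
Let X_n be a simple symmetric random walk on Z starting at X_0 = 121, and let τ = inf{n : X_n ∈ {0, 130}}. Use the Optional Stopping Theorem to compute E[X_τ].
E[X_τ] = 121

X_n is a martingale and τ is a bounded-mean stopping time (indeed τ is finite a.s. with bounded expectation since the walk is in a bounded region). By the OST, E[X_τ] = E[X_0] = 121. Equivalently: E[X_τ] = 130 · P(hit 130 first) + 0 · P(hit 0 first) = 130 · (121/130) = 121.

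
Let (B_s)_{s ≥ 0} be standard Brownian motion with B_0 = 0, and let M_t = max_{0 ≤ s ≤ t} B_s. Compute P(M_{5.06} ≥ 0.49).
P(M_{5.06} ≥ 0.49) = 2·P(B_{5.06} ≥ 0.49) = 2(1 − Φ(0.49/√5.06)) ≈ 0.8276

By the reflection principle for Brownian motion, P(M_t ≥ a) = 2 · P(B_t ≥ a) for a ≥ 0. Since B_t ~ N(0, t), P(B_t ≥ 0.49) = 1 − Φ(0.49/√t) = 1 − Φ(0.49/√5.06) = 1 − Φ(0.2178). So
  P(M_{5.06} ≥ 0.49) = 2(1 − Φ(0.2178)) ≈ 0.8276.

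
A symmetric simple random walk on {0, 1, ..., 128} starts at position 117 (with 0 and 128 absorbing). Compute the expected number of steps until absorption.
E[τ | X_0 = 117] = 1287

Let v_k = E[τ | X_0 = k]. Boundary: v_0 = v_128 = 0. Recurrence: v_k = 1 + (v_{k-1} + v_{k+1})/2 for 1 ≤ k ≤ 127. The particular solution to v_k − (v_{k-1} + v_{k+1})/2 = 1 is v_k = −k^2. Adding homogeneous solution A + B k and matching boundaries gives v_k = k (128 − k). Substituting k = 117: v_117 = 117 · 11 = 1287.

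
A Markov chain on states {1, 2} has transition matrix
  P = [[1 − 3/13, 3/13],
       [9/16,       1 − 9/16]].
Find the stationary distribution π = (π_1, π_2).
π_1 = 39/55, π_2 = 16/55

Solve πP = π with π_1 + π_2 = 1. From πP = π: π_1 · (1 − 3/13) + π_2 · 9/16 = π_1 ⇒ π_2 · 9/16 = π_1 · 3/13 ⇒ π_2/π_1 = (3/13)/(9/16) = 16/39. Together with π_1 + π_2 = 1:
  π_1 = (9/16)/(3/13 + 9/16) = (9/16)/(165/208) = 39/55,
  π_2 = (3/13)/(3/13 + 9/16) = (3/13)/(165/208) = 16/55.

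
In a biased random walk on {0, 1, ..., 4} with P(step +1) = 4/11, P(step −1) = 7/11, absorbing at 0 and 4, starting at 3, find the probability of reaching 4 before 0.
P(hit 4 before 0) = (1 − (7/4)^3) / (1 − (7/4)^4) = 372/715

Let u_k denote P(reach 4 before 0 | start at k). Boundary: u_0 = 0, u_4 = 1. Recurrence: u_k = 4/11·u_{k+1} + 7/11·u_{k-1} for 1 ≤ k ≤ 3. Try u_k = A + B·r^k with r = q/p = (7/11)/(4/11) = 7/4. Substitution satisfies the recurrence; boundary conditions give:
  u_k = (1 − r^k) / (1 − r^N) = (1 − (7/4)^3) / (1 − (7/4)^4) = 372/715.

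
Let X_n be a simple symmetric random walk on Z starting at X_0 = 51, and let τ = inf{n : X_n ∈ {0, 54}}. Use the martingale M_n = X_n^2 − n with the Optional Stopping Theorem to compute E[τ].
E[τ] = 153

M_n = X_n^2 − n is a martingale (since E[X_{n+1}^2 | F_n] = X_n^2 + 1). By OST (τ has finite mean in a bounded region), E[M_τ] = E[M_0] = X_0^2 − 0 = 51^2 = 2601. Also E[M_τ] = E[X_τ^2] − E[τ]. The walk exits at 0 or 54, with P(hit 54 first) = 51/54, so E[X_τ^2] = 54^2 · 51/54 + 0 = 2754. Thus E[τ] = E[X_τ^2] − E[M_τ] = 2754 − 2601 = 153 = 51(54 − 51) = 153.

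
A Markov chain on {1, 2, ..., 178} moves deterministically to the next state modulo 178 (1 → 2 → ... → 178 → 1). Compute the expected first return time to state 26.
E[T_26 | X_0 = 26] = 178

The chain cycles deterministically, so starting at state 26 it returns in exactly 178 steps. Equivalently, the stationary distribution is uniform π_j = 1/178 for every state j, so by Kac's formula E[T_26] = 1/π_26 = 178.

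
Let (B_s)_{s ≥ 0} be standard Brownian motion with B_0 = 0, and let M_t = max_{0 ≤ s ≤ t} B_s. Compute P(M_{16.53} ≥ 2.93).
P(M_{16.53} ≥ 2.93) = 2·P(B_{16.53} ≥ 2.93) = 2(1 − Φ(2.93/√16.53)) ≈ 0.4711

By the reflection principle for Brownian motion, P(M_t ≥ a) = 2 · P(B_t ≥ a) for a ≥ 0. Since B_t ~ N(0, t), P(B_t ≥ 2.93) = 1 − Φ(2.93/√t) = 1 − Φ(2.93/√16.53) = 1 − Φ(0.7207). So
  P(M_{16.53} ≥ 2.93) = 2(1 − Φ(0.7207)) ≈ 0.4711.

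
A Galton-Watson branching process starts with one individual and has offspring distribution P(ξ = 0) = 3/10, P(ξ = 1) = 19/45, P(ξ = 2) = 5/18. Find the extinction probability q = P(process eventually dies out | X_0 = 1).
q = 1

Mean offspring μ = 0·3/10 + 1·19/45 + 2·5/18 = 44/45 ≤ 1. For μ ≤ 1 with offspring not concentrated at 1, the Galton-Watson process goes extinct almost surely, so q = 1.
(Algebraic check: The pgf is f(s) = 3/10 + 19/45·s + 5/18·s². The extinction probability q is the smallest fixed point of f in [0, 1]. Setting s = f(s):
  5/18·s² + (19/45 − 1)·s + 3/10 = 0
  5/18·s² − (3/10 + 5/18)·s + 3/10 = 0
which factors as (s − 1)·(5/18·s − 3/10) = 0, giving roots s = 1 and s = (3/10)/(5/18) = 27/25. Since 27/25 ≥ 1, the smallest root in [0, 1] is s = 1.)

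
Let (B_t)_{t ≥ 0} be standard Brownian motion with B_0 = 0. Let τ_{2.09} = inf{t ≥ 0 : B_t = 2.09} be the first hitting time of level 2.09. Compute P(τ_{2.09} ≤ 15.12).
P(τ_{2.09} ≤ 15.12) = 2(1 − Φ(2.09/√15.12)) = 2(1 − Φ(0.5375)) ≈ 0.5909

By the reflection principle for standard BM, P(τ_b ≤ t) = 2 · P(B_t ≥ b). Since B_t ~ N(0, t), P(B_t ≥ 2.09) = 1 − Φ(2.09/√t) = 1 − Φ(2.09/√15.12) = 1 − Φ(0.5375) ≈ 0.29546. Doubling: P(τ_{2.09} ≤ 15.12) ≈ 2 · 0.29546 = 0.59092 ≈ 0.5909.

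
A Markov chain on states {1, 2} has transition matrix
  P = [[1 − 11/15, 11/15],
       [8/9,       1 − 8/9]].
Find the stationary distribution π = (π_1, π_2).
π_1 = 40/73, π_2 = 33/73

Solve πP = π with π_1 + π_2 = 1. From πP = π: π_1 · (1 − 11/15) + π_2 · 8/9 = π_1 ⇒ π_2 · 8/9 = π_1 · 11/15 ⇒ π_2/π_1 = (11/15)/(8/9) = 33/40. Together with π_1 + π_2 = 1:
  π_1 = (8/9)/(11/15 + 8/9) = (8/9)/(73/45) = 40/73,
  π_2 = (11/15)/(11/15 + 8/9) = (11/15)/(73/45) = 33/73.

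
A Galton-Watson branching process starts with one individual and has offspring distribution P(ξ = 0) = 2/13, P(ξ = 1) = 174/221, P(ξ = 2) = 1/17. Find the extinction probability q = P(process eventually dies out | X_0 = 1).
q = 1

Mean offspring μ = 0·2/13 + 1·174/221 + 2·1/17 = 200/221 ≤ 1. For μ ≤ 1 with offspring not concentrated at 1, the Galton-Watson process goes extinct almost surely, so q = 1.
(Algebraic check: The pgf is f(s) = 2/13 + 174/221·s + 1/17·s². The extinction probability q is the smallest fixed point of f in [0, 1]. Setting s = f(s):
  1/17·s² + (174/221 − 1)·s + 2/13 = 0
  1/17·s² − (2/13 + 1/17)·s + 2/13 = 0
which factors as (s − 1)·(1/17·s − 2/13) = 0, giving roots s = 1 and s = (2/13)/(1/17) = 34/13. Since 34/13 ≥ 1, the smallest root in [0, 1] is s = 1.)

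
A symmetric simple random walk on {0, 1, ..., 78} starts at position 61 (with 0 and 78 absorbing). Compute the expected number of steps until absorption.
E[τ | X_0 = 61] = 1037

Let v_k = E[τ | X_0 = k]. Boundary: v_0 = v_78 = 0. Recurrence: v_k = 1 + (v_{k-1} + v_{k+1})/2 for 1 ≤ k ≤ 77. The particular solution to v_k − (v_{k-1} + v_{k+1})/2 = 1 is v_k = −k^2. Adding homogeneous solution A + B k and matching boundaries gives v_k = k (78 − k). Substituting k = 61: v_61 = 61 · 17 = 1037.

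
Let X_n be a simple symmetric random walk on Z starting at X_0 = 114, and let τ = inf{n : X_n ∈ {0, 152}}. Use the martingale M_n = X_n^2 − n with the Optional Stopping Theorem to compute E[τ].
E[τ] = 4332

M_n = X_n^2 − n is a martingale (since E[X_{n+1}^2 | F_n] = X_n^2 + 1). By OST (τ has finite mean in a bounded region), E[M_τ] = E[M_0] = X_0^2 − 0 = 114^2 = 12996. Also E[M_τ] = E[X_τ^2] − E[τ]. The walk exits at 0 or 152, with P(hit 152 first) = 114/152, so E[X_τ^2] = 152^2 · 114/152 + 0 = 17328. Thus E[τ] = E[X_τ^2] − E[M_τ] = 17328 − 12996 = 4332 = 114(152 − 114) = 4332.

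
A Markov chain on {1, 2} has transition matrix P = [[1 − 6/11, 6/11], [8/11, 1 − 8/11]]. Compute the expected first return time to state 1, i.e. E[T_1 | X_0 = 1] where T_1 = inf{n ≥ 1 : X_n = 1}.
E[T_1 | X_0 = 1] = 1/π_1 = 7/4

For an irreducible recurrent Markov chain with stationary distribution π, E[T_i | X_0 = i] = 1/π_i (Kac's formula). Here π_1 = (8/11)/(6/11 + 8/11) = (8/11)/(14/11) = 4/7, so E[T_1 | X_0 = 1] = 1/π_1 = (6/11 + 8/11)/(8/11) = (14/11)/(8/11) = 7/4.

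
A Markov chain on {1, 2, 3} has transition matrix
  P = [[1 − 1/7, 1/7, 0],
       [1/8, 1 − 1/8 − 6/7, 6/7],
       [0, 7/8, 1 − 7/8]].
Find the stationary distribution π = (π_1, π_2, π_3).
π = (343/1119, 392/1119, 128/373)

This is a birth-death chain on three states, which satisfies detailed balance: π_1 · P_{12} = π_2 · P_{21} and π_2 · P_{23} = π_3 · P_{32}.
From π_1 · 1/7 = π_2 · 1/8: π_2/π_1 = (1/7)/(1/8) = 8/7.
From π_2 · 6/7 = π_3 · 7/8: π_3/π_2 = (6/7)/(7/8) = 48/49.
Take π_1 proportional to 1; then unnormalized π = (1, 8/7, 384/343). Normalize by dividing by the sum 1119/343:
  π = (343/1119, 392/1119, 128/373).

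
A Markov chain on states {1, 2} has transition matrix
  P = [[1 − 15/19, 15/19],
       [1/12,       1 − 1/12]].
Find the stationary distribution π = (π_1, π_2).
π_1 = 19/199, π_2 = 180/199

Solve πP = π with π_1 + π_2 = 1. From πP = π: π_1 · (1 − 15/19) + π_2 · 1/12 = π_1 ⇒ π_2 · 1/12 = π_1 · 15/19 ⇒ π_2/π_1 = (15/19)/(1/12) = 180/19. Together with π_1 + π_2 = 1:
  π_1 = (1/12)/(15/19 + 1/12) = (1/12)/(199/228) = 19/199,
  π_2 = (15/19)/(15/19 + 1/12) = (15/19)/(199/228) = 180/199.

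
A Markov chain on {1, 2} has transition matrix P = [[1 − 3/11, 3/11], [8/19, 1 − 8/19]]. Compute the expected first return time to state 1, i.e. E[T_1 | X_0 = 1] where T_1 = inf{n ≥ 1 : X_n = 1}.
E[T_1 | X_0 = 1] = 1/π_1 = 145/88

For an irreducible recurrent Markov chain with stationary distribution π, E[T_i | X_0 = i] = 1/π_i (Kac's formula). Here π_1 = (8/19)/(3/11 + 8/19) = (8/19)/(145/209) = 88/145, so E[T_1 | X_0 = 1] = 1/π_1 = (3/11 + 8/19)/(8/19) = (145/209)/(8/19) = 145/88.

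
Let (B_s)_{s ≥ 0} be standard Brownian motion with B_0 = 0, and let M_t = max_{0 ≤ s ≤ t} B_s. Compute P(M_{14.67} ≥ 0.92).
P(M_{14.67} ≥ 0.92) = 2·P(B_{14.67} ≥ 0.92) = 2(1 − Φ(0.92/√14.67)) ≈ 0.8102

By the reflection principle for Brownian motion, P(M_t ≥ a) = 2 · P(B_t ≥ a) for a ≥ 0. Since B_t ~ N(0, t), P(B_t ≥ 0.92) = 1 − Φ(0.92/√t) = 1 − Φ(0.92/√14.67) = 1 − Φ(0.2402). So
  P(M_{14.67} ≥ 0.92) = 2(1 − Φ(0.2402)) ≈ 0.8102.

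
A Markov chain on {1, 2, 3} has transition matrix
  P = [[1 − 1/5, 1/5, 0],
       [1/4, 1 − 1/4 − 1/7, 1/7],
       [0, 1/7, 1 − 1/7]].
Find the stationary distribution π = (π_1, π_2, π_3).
π = (5/13, 4/13, 4/13)

This is a birth-death chain on three states, which satisfies detailed balance: π_1 · P_{12} = π_2 · P_{21} and π_2 · P_{23} = π_3 · P_{32}.
From π_1 · 1/5 = π_2 · 1/4: π_2/π_1 = (1/5)/(1/4) = 4/5.
From π_2 · 1/7 = π_3 · 1/7: π_3/π_2 = (1/7)/(1/7) = 1.
Take π_1 proportional to 1; then unnormalized π = (1, 4/5, 4/5). Normalize by dividing by the sum 13/5:
  π = (5/13, 4/13, 4/13).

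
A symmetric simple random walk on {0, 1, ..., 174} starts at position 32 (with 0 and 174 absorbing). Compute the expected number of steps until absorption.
E[τ | X_0 = 32] = 4544

Let v_k = E[τ | X_0 = k]. Boundary: v_0 = v_174 = 0. Recurrence: v_k = 1 + (v_{k-1} + v_{k+1})/2 for 1 ≤ k ≤ 173. The particular solution to v_k − (v_{k-1} + v_{k+1})/2 = 1 is v_k = −k^2. Adding homogeneous solution A + B k and matching boundaries gives v_k = k (174 − k). Substituting k = 32: v_32 = 32 · 142 = 4544.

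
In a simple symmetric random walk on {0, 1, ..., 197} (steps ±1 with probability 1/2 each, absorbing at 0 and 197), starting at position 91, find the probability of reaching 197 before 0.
P(hit 197 before 0) = 91/197

Let u_k = P(hit 197 before 0 | start at k). Then u_0 = 0, u_197 = 1, and u_k = u_{k-1}/2 + u_{k+1}/2 for 1 ≤ k ≤ 196. This harmonic recurrence is solved by u_k = k/197, giving u_91 = 91/197.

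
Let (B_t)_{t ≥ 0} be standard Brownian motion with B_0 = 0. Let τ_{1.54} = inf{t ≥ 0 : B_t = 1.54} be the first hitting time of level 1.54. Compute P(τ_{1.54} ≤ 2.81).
P(τ_{1.54} ≤ 2.81) = 2(1 − Φ(1.54/√2.81)) = 2(1 − Φ(0.9187)) ≈ 0.3583

By the reflection principle for standard BM, P(τ_b ≤ t) = 2 · P(B_t ≥ b). Since B_t ~ N(0, t), P(B_t ≥ 1.54) = 1 − Φ(1.54/√t) = 1 − Φ(1.54/√2.81) = 1 − Φ(0.9187) ≈ 0.17913. Doubling: P(τ_{1.54} ≤ 2.81) ≈ 2 · 0.17913 = 0.35826 ≈ 0.3583.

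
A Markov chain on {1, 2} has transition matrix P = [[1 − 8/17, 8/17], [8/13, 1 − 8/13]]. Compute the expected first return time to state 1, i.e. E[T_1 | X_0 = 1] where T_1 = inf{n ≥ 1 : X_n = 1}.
E[T_1 | X_0 = 1] = 1/π_1 = 30/17

For an irreducible recurrent Markov chain with stationary distribution π, E[T_i | X_0 = i] = 1/π_i (Kac's formula). Here π_1 = (8/13)/(8/17 + 8/13) = (8/13)/(240/221) = 17/30, so E[T_1 | X_0 = 1] = 1/π_1 = (8/17 + 8/13)/(8/13) = (240/221)/(8/13) = 30/17.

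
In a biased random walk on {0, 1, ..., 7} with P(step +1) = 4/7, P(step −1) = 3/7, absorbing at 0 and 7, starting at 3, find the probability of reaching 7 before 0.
P(hit 7 before 0) = (1 − (3/4)^3) / (1 − (3/4)^7) = 9472/14197

Let u_k denote P(reach 7 before 0 | start at k). Boundary: u_0 = 0, u_7 = 1. Recurrence: u_k = 4/7·u_{k+1} + 3/7·u_{k-1} for 1 ≤ k ≤ 6. Try u_k = A + B·r^k with r = q/p = (3/7)/(4/7) = 3/4. Substitution satisfies the recurrence; boundary conditions give:
  u_k = (1 − r^k) / (1 − r^N) = (1 − (3/4)^3) / (1 − (3/4)^7) = 9472/14197.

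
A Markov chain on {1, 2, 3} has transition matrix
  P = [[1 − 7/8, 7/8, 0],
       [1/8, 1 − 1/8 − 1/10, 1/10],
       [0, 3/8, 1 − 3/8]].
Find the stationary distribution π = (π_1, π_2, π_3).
π = (15/148, 105/148, 7/37)

This is a birth-death chain on three states, which satisfies detailed balance: π_1 · P_{12} = π_2 · P_{21} and π_2 · P_{23} = π_3 · P_{32}.
From π_1 · 7/8 = π_2 · 1/8: π_2/π_1 = (7/8)/(1/8) = 7.
From π_2 · 1/10 = π_3 · 3/8: π_3/π_2 = (1/10)/(3/8) = 4/15.
Take π_1 proportional to 1; then unnormalized π = (1, 7, 28/15). Normalize by dividing by the sum 148/15:
  π = (15/148, 105/148, 7/37).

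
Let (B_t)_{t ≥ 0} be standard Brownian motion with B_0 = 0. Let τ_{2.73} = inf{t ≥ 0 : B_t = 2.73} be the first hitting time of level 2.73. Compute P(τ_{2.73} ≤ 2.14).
P(τ_{2.73} ≤ 2.14) = 2(1 − Φ(2.73/√2.14)) = 2(1 − Φ(1.8662)) ≈ 0.0620

By the reflection principle for standard BM, P(τ_b ≤ t) = 2 · P(B_t ≥ b). Since B_t ~ N(0, t), P(B_t ≥ 2.73) = 1 − Φ(2.73/√t) = 1 − Φ(2.73/√2.14) = 1 − Φ(1.8662) ≈ 0.03101. Doubling: P(τ_{2.73} ≤ 2.14) ≈ 2 · 0.03101 = 0.06202 ≈ 0.0620.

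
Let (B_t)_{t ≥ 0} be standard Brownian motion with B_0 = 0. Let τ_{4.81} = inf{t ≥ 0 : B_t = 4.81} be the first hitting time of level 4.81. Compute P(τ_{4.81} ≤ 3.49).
P(τ_{4.81} ≤ 3.49) = 2(1 − Φ(4.81/√3.49)) = 2(1 − Φ(2.5747)) ≈ 0.0100

By the reflection principle for standard BM, P(τ_b ≤ t) = 2 · P(B_t ≥ b). Since B_t ~ N(0, t), P(B_t ≥ 4.81) = 1 − Φ(4.81/√t) = 1 − Φ(4.81/√3.49) = 1 − Φ(2.5747) ≈ 0.00502. Doubling: P(τ_{4.81} ≤ 3.49) ≈ 2 · 0.00502 = 0.01004 ≈ 0.0100.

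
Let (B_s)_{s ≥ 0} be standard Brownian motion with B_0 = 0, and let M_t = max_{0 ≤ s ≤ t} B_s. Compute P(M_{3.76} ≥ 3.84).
P(M_{3.76} ≥ 3.84) = 2·P(B_{3.76} ≥ 3.84) = 2(1 − Φ(3.84/√3.76)) ≈ 0.0477

By the reflection principle for Brownian motion, P(M_t ≥ a) = 2 · P(B_t ≥ a) for a ≥ 0. Since B_t ~ N(0, t), P(B_t ≥ 3.84) = 1 − Φ(3.84/√t) = 1 − Φ(3.84/√3.76) = 1 − Φ(1.9803). So
  P(M_{3.76} ≥ 3.84) = 2(1 − Φ(1.9803)) ≈ 0.0477.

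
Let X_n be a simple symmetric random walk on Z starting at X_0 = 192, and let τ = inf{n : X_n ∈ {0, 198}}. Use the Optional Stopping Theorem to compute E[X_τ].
E[X_τ] = 192

X_n is a martingale and τ is a bounded-mean stopping time (indeed τ is finite a.s. with bounded expectation since the walk is in a bounded region). By the OST, E[X_τ] = E[X_0] = 192. Equivalently: E[X_τ] = 198 · P(hit 198 first) + 0 · P(hit 0 first) = 198 · (192/198) = 192.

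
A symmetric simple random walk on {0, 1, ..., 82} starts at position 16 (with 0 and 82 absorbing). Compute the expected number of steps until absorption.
E[τ | X_0 = 16] = 1056

Let v_k = E[τ | X_0 = k]. Boundary: v_0 = v_82 = 0. Recurrence: v_k = 1 + (v_{k-1} + v_{k+1})/2 for 1 ≤ k ≤ 81. The particular solution to v_k − (v_{k-1} + v_{k+1})/2 = 1 is v_k = −k^2. Adding homogeneous solution A + B k and matching boundaries gives v_k = k (82 − k). Substituting k = 16: v_16 = 16 · 66 = 1056.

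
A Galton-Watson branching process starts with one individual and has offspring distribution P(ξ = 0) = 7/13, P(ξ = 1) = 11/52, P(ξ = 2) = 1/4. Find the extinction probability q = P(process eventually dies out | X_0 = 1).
q = 1

Mean offspring μ = 0·7/13 + 1·11/52 + 2·1/4 = 37/52 ≤ 1. For μ ≤ 1 with offspring not concentrated at 1, the Galton-Watson process goes extinct almost surely, so q = 1.
(Algebraic check: The pgf is f(s) = 7/13 + 11/52·s + 1/4·s². The extinction probability q is the smallest fixed point of f in [0, 1]. Setting s = f(s):
  1/4·s² + (11/52 − 1)·s + 7/13 = 0
  1/4·s² − (7/13 + 1/4)·s + 7/13 = 0
which factors as (s − 1)·(1/4·s − 7/13) = 0, giving roots s = 1 and s = (7/13)/(1/4) = 28/13. Since 28/13 ≥ 1, the smallest root in [0, 1] is s = 1.)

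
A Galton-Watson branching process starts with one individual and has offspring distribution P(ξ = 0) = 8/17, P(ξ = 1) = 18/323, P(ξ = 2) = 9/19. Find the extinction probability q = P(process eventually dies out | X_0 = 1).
q = 152/153

The pgf is f(s) = 8/17 + 18/323·s + 9/19·s². The extinction probability q is the smallest fixed point of f in [0, 1]. Setting s = f(s):
  9/19·s² + (18/323 − 1)·s + 8/17 = 0
  9/19·s² − (8/17 + 9/19)·s + 8/17 = 0
which factors as (s − 1)·(9/19·s − 8/17) = 0, giving roots s = 1 and s = (8/17)/(9/19) = 152/153.
Mean offspring μ = 18/323 + 2·9/19 = 324/323 > 1 (supercritical), so q < 1. The extinction probability is the smaller root: q = (8/17)/(9/19) = 152/153.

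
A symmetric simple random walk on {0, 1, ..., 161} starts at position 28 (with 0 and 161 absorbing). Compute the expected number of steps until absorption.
E[τ | X_0 = 28] = 3724

Let v_k = E[τ | X_0 = k]. Boundary: v_0 = v_161 = 0. Recurrence: v_k = 1 + (v_{k-1} + v_{k+1})/2 for 1 ≤ k ≤ 160. The particular solution to v_k − (v_{k-1} + v_{k+1})/2 = 1 is v_k = −k^2. Adding homogeneous solution A + B k and matching boundaries gives v_k = k (161 − k). Substituting k = 28: v_28 = 28 · 133 = 3724.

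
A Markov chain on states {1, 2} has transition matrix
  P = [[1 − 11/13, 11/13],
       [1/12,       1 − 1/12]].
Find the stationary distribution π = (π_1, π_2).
π_1 = 13/145, π_2 = 132/145

Solve πP = π with π_1 + π_2 = 1. From πP = π: π_1 · (1 − 11/13) + π_2 · 1/12 = π_1 ⇒ π_2 · 1/12 = π_1 · 11/13 ⇒ π_2/π_1 = (11/13)/(1/12) = 132/13. Together with π_1 + π_2 = 1:
  π_1 = (1/12)/(11/13 + 1/12) = (1/12)/(145/156) = 13/145,
  π_2 = (11/13)/(11/13 + 1/12) = (11/13)/(145/156) = 132/145.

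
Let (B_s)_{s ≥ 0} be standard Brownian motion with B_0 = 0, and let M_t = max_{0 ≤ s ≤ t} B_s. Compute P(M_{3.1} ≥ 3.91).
P(M_{3.1} ≥ 3.91) = 2·P(B_{3.1} ≥ 3.91) = 2(1 − Φ(3.91/√3.1)) ≈ 0.0264

By the reflection principle for Brownian motion, P(M_t ≥ a) = 2 · P(B_t ≥ a) for a ≥ 0. Since B_t ~ N(0, t), P(B_t ≥ 3.91) = 1 − Φ(3.91/√t) = 1 − Φ(3.91/√3.1) = 1 − Φ(2.2207). So
  P(M_{3.1} ≥ 3.91) = 2(1 − Φ(2.2207)) ≈ 0.0264.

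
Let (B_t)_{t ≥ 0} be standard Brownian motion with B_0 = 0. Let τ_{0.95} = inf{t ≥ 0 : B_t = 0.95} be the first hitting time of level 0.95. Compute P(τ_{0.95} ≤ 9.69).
P(τ_{0.95} ≤ 9.69) = 2(1 − Φ(0.95/√9.69)) = 2(1 − Φ(0.3052)) ≈ 0.7602

By the reflection principle for standard BM, P(τ_b ≤ t) = 2 · P(B_t ≥ b). Since B_t ~ N(0, t), P(B_t ≥ 0.95) = 1 − Φ(0.95/√t) = 1 − Φ(0.95/√9.69) = 1 − Φ(0.3052) ≈ 0.38011. Doubling: P(τ_{0.95} ≤ 9.69) ≈ 2 · 0.38011 = 0.76022 ≈ 0.7602.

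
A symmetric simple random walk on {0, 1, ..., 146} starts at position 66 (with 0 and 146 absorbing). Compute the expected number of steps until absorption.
E[τ | X_0 = 66] = 5280

Let v_k = E[τ | X_0 = k]. Boundary: v_0 = v_146 = 0. Recurrence: v_k = 1 + (v_{k-1} + v_{k+1})/2 for 1 ≤ k ≤ 145. The particular solution to v_k − (v_{k-1} + v_{k+1})/2 = 1 is v_k = −k^2. Adding homogeneous solution A + B k and matching boundaries gives v_k = k (146 − k). Substituting k = 66: v_66 = 66 · 80 = 5280.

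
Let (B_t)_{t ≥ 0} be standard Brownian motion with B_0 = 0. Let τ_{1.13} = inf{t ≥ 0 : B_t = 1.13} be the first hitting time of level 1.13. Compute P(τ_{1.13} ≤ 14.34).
P(τ_{1.13} ≤ 14.34) = 2(1 − Φ(1.13/√14.34)) = 2(1 − Φ(0.2984)) ≈ 0.7654

By the reflection principle for standard BM, P(τ_b ≤ t) = 2 · P(B_t ≥ b). Since B_t ~ N(0, t), P(B_t ≥ 1.13) = 1 − Φ(1.13/√t) = 1 − Φ(1.13/√14.34) = 1 − Φ(0.2984) ≈ 0.38270. Doubling: P(τ_{1.13} ≤ 14.34) ≈ 2 · 0.38270 = 0.76540 ≈ 0.7654.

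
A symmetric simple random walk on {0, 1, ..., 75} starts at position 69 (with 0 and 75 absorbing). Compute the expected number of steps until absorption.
E[τ | X_0 = 69] = 414

Let v_k = E[τ | X_0 = k]. Boundary: v_0 = v_75 = 0. Recurrence: v_k = 1 + (v_{k-1} + v_{k+1})/2 for 1 ≤ k ≤ 74. The particular solution to v_k − (v_{k-1} + v_{k+1})/2 = 1 is v_k = −k^2. Adding homogeneous solution A + B k and matching boundaries gives v_k = k (75 − k). Substituting k = 69: v_69 = 69 · 6 = 414.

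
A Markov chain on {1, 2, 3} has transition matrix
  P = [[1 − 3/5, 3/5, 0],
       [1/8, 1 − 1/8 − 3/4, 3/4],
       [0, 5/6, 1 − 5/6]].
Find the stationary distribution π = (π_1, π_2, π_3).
π = (25/253, 120/253, 108/253)

This is a birth-death chain on three states, which satisfies detailed balance: π_1 · P_{12} = π_2 · P_{21} and π_2 · P_{23} = π_3 · P_{32}.
From π_1 · 3/5 = π_2 · 1/8: π_2/π_1 = (3/5)/(1/8) = 24/5.
From π_2 · 3/4 = π_3 · 5/6: π_3/π_2 = (3/4)/(5/6) = 9/10.
Take π_1 proportional to 1; then unnormalized π = (1, 24/5, 108/25). Normalize by dividing by the sum 253/25:
  π = (25/253, 120/253, 108/253).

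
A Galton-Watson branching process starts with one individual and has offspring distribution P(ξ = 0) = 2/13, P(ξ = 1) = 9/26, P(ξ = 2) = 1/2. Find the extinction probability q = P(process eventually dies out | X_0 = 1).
q = 4/13

The pgf is f(s) = 2/13 + 9/26·s + 1/2·s². The extinction probability q is the smallest fixed point of f in [0, 1]. Setting s = f(s):
  1/2·s² + (9/26 − 1)·s + 2/13 = 0
  1/2·s² − (2/13 + 1/2)·s + 2/13 = 0
which factors as (s − 1)·(1/2·s − 2/13) = 0, giving roots s = 1 and s = (2/13)/(1/2) = 4/13.
Mean offspring μ = 9/26 + 2·1/2 = 35/26 > 1 (supercritical), so q < 1. The extinction probability is the smaller root: q = (2/13)/(1/2) = 4/13.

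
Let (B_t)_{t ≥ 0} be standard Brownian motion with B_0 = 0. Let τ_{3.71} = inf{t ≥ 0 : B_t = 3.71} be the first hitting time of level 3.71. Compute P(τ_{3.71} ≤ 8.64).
P(τ_{3.71} ≤ 8.64) = 2(1 − Φ(3.71/√8.64)) = 2(1 − Φ(1.2622)) ≈ 0.2069

By the reflection principle for standard BM, P(τ_b ≤ t) = 2 · P(B_t ≥ b). Since B_t ~ N(0, t), P(B_t ≥ 3.71) = 1 − Φ(3.71/√t) = 1 − Φ(3.71/√8.64) = 1 − Φ(1.2622) ≈ 0.10344. Doubling: P(τ_{3.71} ≤ 8.64) ≈ 2 · 0.10344 = 0.20688 ≈ 0.2069.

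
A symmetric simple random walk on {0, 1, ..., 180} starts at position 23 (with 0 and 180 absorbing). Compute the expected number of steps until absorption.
E[τ | X_0 = 23] = 3611

Let v_k = E[τ | X_0 = k]. Boundary: v_0 = v_180 = 0. Recurrence: v_k = 1 + (v_{k-1} + v_{k+1})/2 for 1 ≤ k ≤ 179. The particular solution to v_k − (v_{k-1} + v_{k+1})/2 = 1 is v_k = −k^2. Adding homogeneous solution A + B k and matching boundaries gives v_k = k (180 − k). Substituting k = 23: v_23 = 23 · 157 = 3611.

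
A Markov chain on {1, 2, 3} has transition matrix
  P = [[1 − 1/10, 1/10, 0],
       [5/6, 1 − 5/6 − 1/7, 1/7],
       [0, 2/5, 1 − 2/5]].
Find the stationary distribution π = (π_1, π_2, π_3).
π = (350/407, 42/407, 15/407)

This is a birth-death chain on three states, which satisfies detailed balance: π_1 · P_{12} = π_2 · P_{21} and π_2 · P_{23} = π_3 · P_{32}.
From π_1 · 1/10 = π_2 · 5/6: π_2/π_1 = (1/10)/(5/6) = 3/25.
From π_2 · 1/7 = π_3 · 2/5: π_3/π_2 = (1/7)/(2/5) = 5/14.
Take π_1 proportional to 1; then unnormalized π = (1, 3/25, 3/70). Normalize by dividing by the sum 407/350:
  π = (350/407, 42/407, 15/407).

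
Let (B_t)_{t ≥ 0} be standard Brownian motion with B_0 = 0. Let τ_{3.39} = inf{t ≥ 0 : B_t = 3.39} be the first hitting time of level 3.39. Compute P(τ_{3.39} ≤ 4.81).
P(τ_{3.39} ≤ 4.81) = 2(1 − Φ(3.39/√4.81)) = 2(1 − Φ(1.5457)) ≈ 0.1222

By the reflection principle for standard BM, P(τ_b ≤ t) = 2 · P(B_t ≥ b). Since B_t ~ N(0, t), P(B_t ≥ 3.39) = 1 − Φ(3.39/√t) = 1 − Φ(3.39/√4.81) = 1 − Φ(1.5457) ≈ 0.06109. Doubling: P(τ_{3.39} ≤ 4.81) ≈ 2 · 0.06109 = 0.12218 ≈ 0.1222.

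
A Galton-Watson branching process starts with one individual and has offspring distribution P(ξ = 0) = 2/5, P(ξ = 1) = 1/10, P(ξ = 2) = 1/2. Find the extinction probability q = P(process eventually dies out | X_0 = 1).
q = 4/5

The pgf is f(s) = 2/5 + 1/10·s + 1/2·s². The extinction probability q is the smallest fixed point of f in [0, 1]. Setting s = f(s):
  1/2·s² + (1/10 − 1)·s + 2/5 = 0
  1/2·s² − (2/5 + 1/2)·s + 2/5 = 0
which factors as (s − 1)·(1/2·s − 2/5) = 0, giving roots s = 1 and s = (2/5)/(1/2) = 4/5.
Mean offspring μ = 1/10 + 2·1/2 = 11/10 > 1 (supercritical), so q < 1. The extinction probability is the smaller root: q = (2/5)/(1/2) = 4/5.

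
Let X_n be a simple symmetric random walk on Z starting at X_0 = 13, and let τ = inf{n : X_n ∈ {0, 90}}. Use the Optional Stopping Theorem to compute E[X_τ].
E[X_τ] = 13

X_n is a martingale and τ is a bounded-mean stopping time (indeed τ is finite a.s. with bounded expectation since the walk is in a bounded region). By the OST, E[X_τ] = E[X_0] = 13. Equivalently: E[X_τ] = 90 · P(hit 90 first) + 0 · P(hit 0 first) = 90 · (13/90) = 13.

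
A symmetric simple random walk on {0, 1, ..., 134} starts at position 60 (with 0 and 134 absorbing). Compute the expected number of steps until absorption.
E[τ | X_0 = 60] = 4440

Let v_k = E[τ | X_0 = k]. Boundary: v_0 = v_134 = 0. Recurrence: v_k = 1 + (v_{k-1} + v_{k+1})/2 for 1 ≤ k ≤ 133. The particular solution to v_k − (v_{k-1} + v_{k+1})/2 = 1 is v_k = −k^2. Adding homogeneous solution A + B k and matching boundaries gives v_k = k (134 − k). Substituting k = 60: v_60 = 60 · 74 = 4440.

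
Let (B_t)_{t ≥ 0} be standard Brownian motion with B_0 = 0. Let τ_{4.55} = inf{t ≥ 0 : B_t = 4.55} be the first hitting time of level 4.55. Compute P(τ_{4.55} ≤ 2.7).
P(τ_{4.55} ≤ 2.7) = 2(1 − Φ(4.55/√2.7)) = 2(1 − Φ(2.7690)) ≈ 0.0056

By the reflection principle for standard BM, P(τ_b ≤ t) = 2 · P(B_t ≥ b). Since B_t ~ N(0, t), P(B_t ≥ 4.55) = 1 − Φ(4.55/√t) = 1 − Φ(4.55/√2.7) = 1 − Φ(2.7690) ≈ 0.00281. Doubling: P(τ_{4.55} ≤ 2.7) ≈ 2 · 0.00281 = 0.00562 ≈ 0.0056.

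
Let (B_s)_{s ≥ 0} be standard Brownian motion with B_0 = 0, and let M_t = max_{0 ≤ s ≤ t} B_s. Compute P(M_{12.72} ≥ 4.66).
P(M_{12.72} ≥ 4.66) = 2·P(B_{12.72} ≥ 4.66) = 2(1 − Φ(4.66/√12.72)) ≈ 0.1913

By the reflection principle for Brownian motion, P(M_t ≥ a) = 2 · P(B_t ≥ a) for a ≥ 0. Since B_t ~ N(0, t), P(B_t ≥ 4.66) = 1 − Φ(4.66/√t) = 1 − Φ(4.66/√12.72) = 1 − Φ(1.3066). So
  P(M_{12.72} ≥ 4.66) = 2(1 − Φ(1.3066)) ≈ 0.1913.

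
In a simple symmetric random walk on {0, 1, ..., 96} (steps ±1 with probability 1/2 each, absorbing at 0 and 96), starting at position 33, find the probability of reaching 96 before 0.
P(hit 96 before 0) = 33/96 = 11/32

Let u_k = P(hit 96 before 0 | start at k). Then u_0 = 0, u_96 = 1, and u_k = u_{k-1}/2 + u_{k+1}/2 for 1 ≤ k ≤ 95. This harmonic recurrence is solved by u_k = k/96, giving u_33 = 33/96 = 11/32.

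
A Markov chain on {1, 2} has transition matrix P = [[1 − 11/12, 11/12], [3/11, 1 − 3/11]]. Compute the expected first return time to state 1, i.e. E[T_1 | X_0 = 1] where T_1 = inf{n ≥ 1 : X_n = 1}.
E[T_1 | X_0 = 1] = 1/π_1 = 157/36

For an irreducible recurrent Markov chain with stationary distribution π, E[T_i | X_0 = i] = 1/π_i (Kac's formula). Here π_1 = (3/11)/(11/12 + 3/11) = (3/11)/(157/132) = 36/157, so E[T_1 | X_0 = 1] = 1/π_1 = (11/12 + 3/11)/(3/11) = (157/132)/(3/11) = 157/36.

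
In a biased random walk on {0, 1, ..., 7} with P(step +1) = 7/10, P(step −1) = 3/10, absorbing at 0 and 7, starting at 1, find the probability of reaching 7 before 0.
P(hit 7 before 0) = (1 − (3/7)^1) / (1 − (3/7)^7) = 117649/205339

Let u_k denote P(reach 7 before 0 | start at k). Boundary: u_0 = 0, u_7 = 1. Recurrence: u_k = 7/10·u_{k+1} + 3/10·u_{k-1} for 1 ≤ k ≤ 6. Try u_k = A + B·r^k with r = q/p = (3/10)/(7/10) = 3/7. Substitution satisfies the recurrence; boundary conditions give:
  u_k = (1 − r^k) / (1 − r^N) = (1 − (3/7)^1) / (1 − (3/7)^7) = 117649/205339.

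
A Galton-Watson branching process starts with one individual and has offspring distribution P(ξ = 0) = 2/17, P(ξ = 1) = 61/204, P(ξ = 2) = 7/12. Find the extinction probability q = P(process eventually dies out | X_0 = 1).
q = 24/119

The pgf is f(s) = 2/17 + 61/204·s + 7/12·s². The extinction probability q is the smallest fixed point of f in [0, 1]. Setting s = f(s):
  7/12·s² + (61/204 − 1)·s + 2/17 = 0
  7/12·s² − (2/17 + 7/12)·s + 2/17 = 0
which factors as (s − 1)·(7/12·s − 2/17) = 0, giving roots s = 1 and s = (2/17)/(7/12) = 24/119.
Mean offspring μ = 61/204 + 2·7/12 = 299/204 > 1 (supercritical), so q < 1. The extinction probability is the smaller root: q = (2/17)/(7/12) = 24/119.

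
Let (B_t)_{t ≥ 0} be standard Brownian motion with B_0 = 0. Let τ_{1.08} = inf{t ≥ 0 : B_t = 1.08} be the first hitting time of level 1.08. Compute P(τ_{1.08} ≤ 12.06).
P(τ_{1.08} ≤ 12.06) = 2(1 − Φ(1.08/√12.06)) = 2(1 − Φ(0.3110)) ≈ 0.7558

By the reflection principle for standard BM, P(τ_b ≤ t) = 2 · P(B_t ≥ b). Since B_t ~ N(0, t), P(B_t ≥ 1.08) = 1 − Φ(1.08/√t) = 1 − Φ(1.08/√12.06) = 1 − Φ(0.3110) ≈ 0.37790. Doubling: P(τ_{1.08} ≤ 12.06) ≈ 2 · 0.37790 = 0.75580 ≈ 0.7558.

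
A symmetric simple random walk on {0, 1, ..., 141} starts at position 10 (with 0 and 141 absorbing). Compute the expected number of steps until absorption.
E[τ | X_0 = 10] = 1310

Let v_k = E[τ | X_0 = k]. Boundary: v_0 = v_141 = 0. Recurrence: v_k = 1 + (v_{k-1} + v_{k+1})/2 for 1 ≤ k ≤ 140. The particular solution to v_k − (v_{k-1} + v_{k+1})/2 = 1 is v_k = −k^2. Adding homogeneous solution A + B k and matching boundaries gives v_k = k (141 − k). Substituting k = 10: v_10 = 10 · 131 = 1310.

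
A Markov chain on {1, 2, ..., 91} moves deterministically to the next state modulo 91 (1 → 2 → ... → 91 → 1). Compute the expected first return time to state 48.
E[T_48 | X_0 = 48] = 91

The chain cycles deterministically, so starting at state 48 it returns in exactly 91 steps. Equivalently, the stationary distribution is uniform π_j = 1/91 for every state j, so by Kac's formula E[T_48] = 1/π_48 = 91.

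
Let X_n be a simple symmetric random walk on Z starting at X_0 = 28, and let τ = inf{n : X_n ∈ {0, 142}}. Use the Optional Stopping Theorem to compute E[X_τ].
E[X_τ] = 28

X_n is a martingale and τ is a bounded-mean stopping time (indeed τ is finite a.s. with bounded expectation since the walk is in a bounded region). By the OST, E[X_τ] = E[X_0] = 28. Equivalently: E[X_τ] = 142 · P(hit 142 first) + 0 · P(hit 0 first) = 142 · (28/142) = 28.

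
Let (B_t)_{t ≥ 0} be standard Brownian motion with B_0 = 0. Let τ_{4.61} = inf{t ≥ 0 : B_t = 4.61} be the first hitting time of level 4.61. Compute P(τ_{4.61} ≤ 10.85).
P(τ_{4.61} ≤ 10.85) = 2(1 − Φ(4.61/√10.85)) = 2(1 − Φ(1.3995)) ≈ 0.1617

By the reflection principle for standard BM, P(τ_b ≤ t) = 2 · P(B_t ≥ b). Since B_t ~ N(0, t), P(B_t ≥ 4.61) = 1 − Φ(4.61/√t) = 1 − Φ(4.61/√10.85) = 1 − Φ(1.3995) ≈ 0.08083. Doubling: P(τ_{4.61} ≤ 10.85) ≈ 2 · 0.08083 = 0.16166 ≈ 0.1617.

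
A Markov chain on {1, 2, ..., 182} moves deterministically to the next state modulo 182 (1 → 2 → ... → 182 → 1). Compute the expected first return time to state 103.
E[T_103 | X_0 = 103] = 182

The chain cycles deterministically, so starting at state 103 it returns in exactly 182 steps. Equivalently, the stationary distribution is uniform π_j = 1/182 for every state j, so by Kac's formula E[T_103] = 1/π_103 = 182.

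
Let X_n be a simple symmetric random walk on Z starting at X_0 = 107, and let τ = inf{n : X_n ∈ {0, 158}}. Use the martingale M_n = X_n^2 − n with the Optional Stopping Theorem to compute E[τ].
E[τ] = 5457

M_n = X_n^2 − n is a martingale (since E[X_{n+1}^2 | F_n] = X_n^2 + 1). By OST (τ has finite mean in a bounded region), E[M_τ] = E[M_0] = X_0^2 − 0 = 107^2 = 11449. Also E[M_τ] = E[X_τ^2] − E[τ]. The walk exits at 0 or 158, with P(hit 158 first) = 107/158, so E[X_τ^2] = 158^2 · 107/158 + 0 = 16906. Thus E[τ] = E[X_τ^2] − E[M_τ] = 16906 − 11449 = 5457 = 107(158 − 107) = 5457.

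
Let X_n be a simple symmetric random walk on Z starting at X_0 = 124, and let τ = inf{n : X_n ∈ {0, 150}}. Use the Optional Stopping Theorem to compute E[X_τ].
E[X_τ] = 124

X_n is a martingale and τ is a bounded-mean stopping time (indeed τ is finite a.s. with bounded expectation since the walk is in a bounded region). By the OST, E[X_τ] = E[X_0] = 124. Equivalently: E[X_τ] = 150 · P(hit 150 first) + 0 · P(hit 0 first) = 150 · (124/150) = 124.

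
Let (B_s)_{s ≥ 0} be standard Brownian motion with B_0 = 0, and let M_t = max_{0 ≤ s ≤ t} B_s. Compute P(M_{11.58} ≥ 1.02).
P(M_{11.58} ≥ 1.02) = 2·P(B_{11.58} ≥ 1.02) = 2(1 − Φ(1.02/√11.58)) ≈ 0.7644

By the reflection principle for Brownian motion, P(M_t ≥ a) = 2 · P(B_t ≥ a) for a ≥ 0. Since B_t ~ N(0, t), P(B_t ≥ 1.02) = 1 − Φ(1.02/√t) = 1 − Φ(1.02/√11.58) = 1 − Φ(0.2997). So
  P(M_{11.58} ≥ 1.02) = 2(1 − Φ(0.2997)) ≈ 0.7644.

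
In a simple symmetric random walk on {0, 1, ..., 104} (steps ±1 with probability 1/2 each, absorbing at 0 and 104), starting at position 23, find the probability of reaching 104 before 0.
P(hit 104 before 0) = 23/104

Let u_k = P(hit 104 before 0 | start at k). Then u_0 = 0, u_104 = 1, and u_k = u_{k-1}/2 + u_{k+1}/2 for 1 ≤ k ≤ 103. This harmonic recurrence is solved by u_k = k/104, giving u_23 = 23/104.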